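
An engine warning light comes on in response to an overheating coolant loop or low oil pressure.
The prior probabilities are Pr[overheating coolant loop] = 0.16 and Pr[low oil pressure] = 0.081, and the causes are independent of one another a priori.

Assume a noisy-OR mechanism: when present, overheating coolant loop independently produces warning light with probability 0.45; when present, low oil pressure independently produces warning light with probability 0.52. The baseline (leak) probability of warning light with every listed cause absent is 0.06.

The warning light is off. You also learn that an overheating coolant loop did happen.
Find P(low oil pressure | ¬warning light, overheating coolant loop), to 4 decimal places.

P(low oil pressure | ¬warning light, overheating coolant loop) ≈ 0.0406

Under noisy-OR, P(warning light | causes) = 1 − (1−0.06)·∏(1−qᵢ) over the active causes.
P(¬warning light | overheating coolant loop) = 0.517*0.919 + 0.24816*0.081 = 0.475123 + 0.020101 = 0.495224
Restricting to configurations with low oil pressure present: 0.24816*0.081 = 0.020101.
Hence the posterior is 0.020101/0.495224 ≈ 0.0406.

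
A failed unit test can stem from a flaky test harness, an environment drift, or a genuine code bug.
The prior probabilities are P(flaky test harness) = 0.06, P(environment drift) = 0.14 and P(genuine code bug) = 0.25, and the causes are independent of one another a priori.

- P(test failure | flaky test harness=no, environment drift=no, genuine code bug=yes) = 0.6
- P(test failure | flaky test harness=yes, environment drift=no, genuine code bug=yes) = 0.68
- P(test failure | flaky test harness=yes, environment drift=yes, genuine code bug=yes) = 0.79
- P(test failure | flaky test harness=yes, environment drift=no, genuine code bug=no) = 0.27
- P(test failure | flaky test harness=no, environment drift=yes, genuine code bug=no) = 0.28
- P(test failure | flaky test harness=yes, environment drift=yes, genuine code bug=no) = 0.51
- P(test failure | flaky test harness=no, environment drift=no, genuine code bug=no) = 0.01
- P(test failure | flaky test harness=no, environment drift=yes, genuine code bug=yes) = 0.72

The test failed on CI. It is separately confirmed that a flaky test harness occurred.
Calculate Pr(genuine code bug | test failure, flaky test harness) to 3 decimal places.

Weight on genuine code bug=true, given the evidence: 0.146200 + 0.027650 = 0.173850
Normalizer over all consistent configurations: 0.27*0.86*0.75 + 0.68*0.86*0.25 + 0.51*0.14*0.75 + 0.79*0.14*0.25 = 0.401550
Posterior = 0.173850 / 0.401550 ≈ 0.433

Pr(genuine code bug | test failure, flaky test harness) ≈ 0.433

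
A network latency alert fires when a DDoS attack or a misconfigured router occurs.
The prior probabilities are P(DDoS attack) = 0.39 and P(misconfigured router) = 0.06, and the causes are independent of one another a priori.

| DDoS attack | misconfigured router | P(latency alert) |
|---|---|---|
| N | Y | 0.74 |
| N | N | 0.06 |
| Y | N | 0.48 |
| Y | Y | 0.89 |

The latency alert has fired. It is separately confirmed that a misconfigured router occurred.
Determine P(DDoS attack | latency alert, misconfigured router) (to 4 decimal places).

P(latency alert | misconfigured router) = 0.74·0.61 + 0.89·0.39 = 0.451400 + 0.347100 = 0.798500
The DDoS attack-present share is 0.89·0.39 = 0.347100.
P(DDoS attack | latency alert, misconfigured router) = 0.347100 / 0.798500 ≈ 0.4347

P(DDoS attack | latency alert, misconfigured router) ≈ 0.4347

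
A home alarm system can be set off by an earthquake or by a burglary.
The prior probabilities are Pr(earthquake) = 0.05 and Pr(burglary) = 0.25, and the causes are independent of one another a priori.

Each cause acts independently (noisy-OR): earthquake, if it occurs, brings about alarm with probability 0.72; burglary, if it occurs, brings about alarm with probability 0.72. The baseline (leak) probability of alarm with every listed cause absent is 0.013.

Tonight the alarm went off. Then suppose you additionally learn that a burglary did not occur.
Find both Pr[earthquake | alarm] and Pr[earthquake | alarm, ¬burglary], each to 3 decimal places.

Pr[earthquake | alarm] ≈ 0.176; Pr[earthquake | alarm, ¬burglary] ≈ 0.746

Under noisy-OR, P(alarm | causes) = 1 − (1−0.013)·∏(1−qᵢ) over the active causes.
For the numerator, keep only earthquake=true terms: 0.027137 + 0.011533 = 0.038670
The normalizing constant is 0.013×0.95×0.75 + 0.72364×0.95×0.25 + 0.72364×0.05×0.75 + 0.922619×0.05×0.25 = 0.219796
P(earthquake | alarm) = 0.038670/0.219796 ≈ 0.176

Now condition on the additional information:
Numerator (weight on configurations with earthquake): 0.72364*0.05 = 0.036182
Denominator P(alarm | ¬burglary): 0.013*0.95 + 0.72364*0.05 = 0.048532
Posterior = 0.036182 / 0.048532 ≈ 0.746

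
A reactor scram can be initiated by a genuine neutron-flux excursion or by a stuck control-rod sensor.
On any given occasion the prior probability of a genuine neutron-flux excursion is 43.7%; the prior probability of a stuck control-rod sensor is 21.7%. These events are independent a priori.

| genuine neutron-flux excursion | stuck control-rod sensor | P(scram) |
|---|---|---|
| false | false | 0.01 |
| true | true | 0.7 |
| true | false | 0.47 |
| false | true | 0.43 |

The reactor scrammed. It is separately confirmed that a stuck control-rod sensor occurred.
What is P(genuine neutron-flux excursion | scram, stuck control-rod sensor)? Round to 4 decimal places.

By total probability over both values of genuine neutron-flux excursion:
  P(scram | stuck control-rod sensor) = 0.43×0.563 + 0.7×0.437
        = 0.242090 + 0.305900 = 0.547990
The terms with genuine neutron-flux excursion present sum to 0.305900, so
  P(genuine neutron-flux excursion | scram, stuck control-rod sensor) = 0.305900 / 0.547990 ≈ 0.5582

P(genuine neutron-flux excursion | scram, stuck control-rod sensor) ≈ 0.5582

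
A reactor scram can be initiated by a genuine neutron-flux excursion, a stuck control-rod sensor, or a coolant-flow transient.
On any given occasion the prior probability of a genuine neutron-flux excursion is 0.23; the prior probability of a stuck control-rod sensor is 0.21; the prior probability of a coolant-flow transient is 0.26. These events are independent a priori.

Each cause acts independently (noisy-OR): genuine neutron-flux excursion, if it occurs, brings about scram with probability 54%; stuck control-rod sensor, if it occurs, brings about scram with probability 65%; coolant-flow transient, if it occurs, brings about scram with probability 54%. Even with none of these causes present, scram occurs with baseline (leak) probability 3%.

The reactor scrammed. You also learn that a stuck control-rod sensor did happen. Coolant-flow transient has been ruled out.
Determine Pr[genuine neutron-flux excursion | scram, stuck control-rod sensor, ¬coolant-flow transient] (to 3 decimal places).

Under noisy-OR, P(scram | causes) = 1 − (1−0.03)·∏(1−qᵢ) over the active causes.
Numerator (weight on configurations with genuine neutron-flux excursion): 0.84383×0.23 = 0.194081
Denominator P(scram | stuck control-rod sensor, ¬coolant-flow transient): 0.6605×0.77 + 0.84383×0.23 = 0.702666
Posterior = 0.194081 / 0.702666 ≈ 0.276

Pr[genuine neutron-flux excursion | scram, stuck control-rod sensor, ¬coolant-flow transient] ≈ 0.276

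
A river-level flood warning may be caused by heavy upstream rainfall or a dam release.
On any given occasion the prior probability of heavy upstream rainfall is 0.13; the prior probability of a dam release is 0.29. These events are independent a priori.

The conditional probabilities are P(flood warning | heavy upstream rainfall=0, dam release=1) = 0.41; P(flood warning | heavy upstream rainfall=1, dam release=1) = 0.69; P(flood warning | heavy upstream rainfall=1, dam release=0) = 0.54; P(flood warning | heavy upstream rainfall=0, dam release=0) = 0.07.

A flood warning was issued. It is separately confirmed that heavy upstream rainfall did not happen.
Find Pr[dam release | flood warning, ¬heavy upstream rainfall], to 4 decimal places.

Pr[dam release | flood warning, ¬heavy upstream rainfall] ≈ 0.7052

For the numerator, keep only dam release=true terms: 0.41×0.29 = 0.118900
Normalizer over all consistent configurations: 0.07×0.71 + 0.41×0.29 = 0.168600
P(dam release | flood warning, ¬heavy upstream rainfall) = 0.118900/0.168600 ≈ 0.7052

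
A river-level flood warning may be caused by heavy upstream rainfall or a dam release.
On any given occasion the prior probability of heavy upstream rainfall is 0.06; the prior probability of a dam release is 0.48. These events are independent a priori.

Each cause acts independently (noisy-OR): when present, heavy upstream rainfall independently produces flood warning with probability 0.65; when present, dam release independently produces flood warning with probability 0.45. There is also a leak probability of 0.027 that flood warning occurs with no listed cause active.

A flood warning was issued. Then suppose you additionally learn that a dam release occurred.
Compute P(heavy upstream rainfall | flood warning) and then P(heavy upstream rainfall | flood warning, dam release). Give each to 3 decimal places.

P(heavy upstream rainfall | flood warning) ≈ 0.165; P(heavy upstream rainfall | flood warning, dam release) ≈ 0.100

Under noisy-OR, P(flood warning | causes) = 1 − (1−0.027)·∏(1−qᵢ) over the active causes.
Weight on heavy upstream rainfall=true, given the evidence: 0.020575 + 0.023406 = 0.043981
Denominator P(flood warning): 0.027·0.94·0.52 + 0.46485·0.94·0.48 + 0.65945·0.06·0.52 + 0.812698·0.06·0.48 = 0.266919
P(heavy upstream rainfall | flood warning) = 0.043981/0.266919 ≈ 0.165

With the extra evidence:
Enumerate both values of heavy upstream rainfall and weight by the priors:
  P(flood warning | dam release) = 0.46485·0.94 + 0.812698·0.06
        = 0.436959 + 0.048762 = 0.485721
Configurations with heavy upstream rainfall contribute 0.048762, so
  P(heavy upstream rainfall | flood warning, dam release) = 0.048762 / 0.485721 ≈ 0.100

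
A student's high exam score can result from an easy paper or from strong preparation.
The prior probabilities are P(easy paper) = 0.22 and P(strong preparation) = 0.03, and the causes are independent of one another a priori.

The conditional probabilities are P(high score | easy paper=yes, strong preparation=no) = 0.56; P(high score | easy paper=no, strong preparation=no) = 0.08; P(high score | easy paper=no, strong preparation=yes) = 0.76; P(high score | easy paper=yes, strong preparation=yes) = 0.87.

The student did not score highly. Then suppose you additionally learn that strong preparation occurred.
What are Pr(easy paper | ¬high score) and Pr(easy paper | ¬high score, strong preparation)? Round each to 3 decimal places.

Pr(easy paper | ¬high score) ≈ 0.119; Pr(easy paper | ¬high score, strong preparation) ≈ 0.133

For the numerator, keep only easy paper=true terms: 0.093896 + 0.000858 = 0.094754
The normalizing constant is 0.92*0.78*0.97 + 0.24*0.78*0.03 + 0.44*0.22*0.97 + 0.13*0.22*0.03 = 0.796442
P(easy paper | ¬high score) = 0.094754/0.796442 ≈ 0.119

Now also conditioning on strong preparation=true:
By total probability over both values of easy paper:
  P(¬high score | strong preparation) = 0.24×0.78 + 0.13×0.22
        = 0.187200 + 0.028600 = 0.215800
Configurations with easy paper contribute 0.028600, so
  P(easy paper | ¬high score, strong preparation) = 0.028600 / 0.215800 ≈ 0.133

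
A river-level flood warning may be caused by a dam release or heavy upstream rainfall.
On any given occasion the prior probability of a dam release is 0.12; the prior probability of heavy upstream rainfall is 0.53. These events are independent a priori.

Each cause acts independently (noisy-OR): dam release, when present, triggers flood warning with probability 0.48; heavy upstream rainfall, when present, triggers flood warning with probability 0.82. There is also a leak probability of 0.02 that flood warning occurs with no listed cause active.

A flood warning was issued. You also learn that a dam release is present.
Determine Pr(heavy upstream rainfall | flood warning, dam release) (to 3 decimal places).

Under noisy-OR, P(flood warning | causes) = 1 − (1−0.02)·∏(1−qᵢ) over the active causes.
Enumerate both values of heavy upstream rainfall and weight by the priors:
  P(flood warning | dam release) = 0.4904×0.47 + 0.908272×0.53
        = 0.230488 + 0.481384 = 0.711872
Configurations with heavy upstream rainfall contribute 0.481384, so
  P(heavy upstream rainfall | flood warning, dam release) = 0.481384 / 0.711872 ≈ 0.676

Pr(heavy upstream rainfall | flood warning, dam release) ≈ 0.676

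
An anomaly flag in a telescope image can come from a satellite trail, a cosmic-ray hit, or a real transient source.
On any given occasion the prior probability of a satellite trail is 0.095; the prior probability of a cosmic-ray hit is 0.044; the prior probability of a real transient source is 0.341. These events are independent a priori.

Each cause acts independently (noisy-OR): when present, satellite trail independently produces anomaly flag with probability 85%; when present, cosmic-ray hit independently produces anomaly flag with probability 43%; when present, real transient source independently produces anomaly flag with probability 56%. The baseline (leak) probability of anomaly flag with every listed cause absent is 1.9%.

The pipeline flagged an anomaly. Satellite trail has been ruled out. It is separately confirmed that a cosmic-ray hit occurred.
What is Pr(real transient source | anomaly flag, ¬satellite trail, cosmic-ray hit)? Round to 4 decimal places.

Pr(real transient source | anomaly flag, ¬satellite trail, cosmic-ray hit) ≈ 0.4695

Under noisy-OR, P(anomaly flag | causes) = 1 − (1−0.019)·∏(1−qᵢ) over the active causes.
Sum P(anomaly flag|·) weighted by the priors over both values of real transient source:
  P(anomaly flag | ¬satellite trail, cosmic-ray hit) = 0.44083*0.659 + 0.753965*0.341
        = 0.290507 + 0.257102 = 0.547609
Configurations with real transient source contribute 0.257102, so
  P(real transient source | anomaly flag, ¬satellite trail, cosmic-ray hit) = 0.257102 / 0.547609 ≈ 0.4695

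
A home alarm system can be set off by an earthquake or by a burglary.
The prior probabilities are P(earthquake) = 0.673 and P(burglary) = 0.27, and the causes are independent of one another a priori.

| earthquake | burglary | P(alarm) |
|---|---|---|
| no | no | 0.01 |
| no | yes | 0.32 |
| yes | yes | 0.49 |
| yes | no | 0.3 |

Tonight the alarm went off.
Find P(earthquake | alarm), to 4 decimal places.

P(earthquake | alarm) ≈ 0.8853

P(alarm) = 0.01·0.327·0.73 + 0.32·0.327·0.27 + 0.3·0.673·0.73 + 0.49·0.673·0.27 = 0.002387 + 0.028253 + 0.147387 + 0.089038 = 0.267065
The earthquake-present share is 0.147387 + 0.089038 = 0.236425.
So P(earthquake | alarm) = 0.236425/0.267065 ≈ 0.8853.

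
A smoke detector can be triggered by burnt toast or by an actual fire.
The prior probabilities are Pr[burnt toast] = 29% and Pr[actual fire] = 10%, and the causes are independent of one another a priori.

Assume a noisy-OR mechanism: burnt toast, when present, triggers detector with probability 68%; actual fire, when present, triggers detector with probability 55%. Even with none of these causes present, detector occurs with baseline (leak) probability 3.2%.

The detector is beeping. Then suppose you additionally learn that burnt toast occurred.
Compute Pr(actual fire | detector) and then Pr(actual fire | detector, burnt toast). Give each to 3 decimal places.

Pr(actual fire | detector) ≈ 0.245; Pr(actual fire | detector, burnt toast) ≈ 0.122

Under noisy-OR, P(detector | causes) = 1 − (1−0.032)·∏(1−qᵢ) over the active causes.
Sum P(detector|·) weighted by the priors over the 4 (burnt toast, actual fire) configurations:
  P(detector) = 0.032*0.71*0.9 + 0.5644*0.71*0.1 + 0.69024*0.29*0.9 + 0.860608*0.29*0.1
        = 0.020448 + 0.040072 + 0.180153 + 0.024958 = 0.265631
Configurations with actual fire contribute 0.065030, so
  P(actual fire | detector) = 0.065030 / 0.265631 ≈ 0.245

With the extra evidence:
By total probability over both values of actual fire:
  P(detector | burnt toast) = 0.69024×0.9 + 0.860608×0.1
        = 0.621216 + 0.086061 = 0.707277
Keeping only the actual fire-present terms gives 0.086061, so
  P(actual fire | detector, burnt toast) = 0.086061 / 0.707277 ≈ 0.122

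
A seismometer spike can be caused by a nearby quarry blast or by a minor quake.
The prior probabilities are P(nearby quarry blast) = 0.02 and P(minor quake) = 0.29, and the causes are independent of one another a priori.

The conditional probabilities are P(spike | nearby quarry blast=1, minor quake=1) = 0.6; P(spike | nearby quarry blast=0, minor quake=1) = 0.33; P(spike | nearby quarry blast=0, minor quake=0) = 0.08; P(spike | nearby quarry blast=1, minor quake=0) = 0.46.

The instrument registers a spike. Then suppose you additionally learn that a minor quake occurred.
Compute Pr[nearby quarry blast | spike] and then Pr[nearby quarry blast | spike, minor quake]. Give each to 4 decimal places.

Numerator (weight on configurations with nearby quarry blast): 0.006532 + 0.003480 = 0.010012
Denominator P(spike): 0.08*0.98*0.71 + 0.33*0.98*0.29 + 0.46*0.02*0.71 + 0.6*0.02*0.29 = 0.159462
P(nearby quarry blast | spike) = 0.010012/0.159462 ≈ 0.0628

With the extra evidence:
Numerator (weight on configurations with nearby quarry blast): 0.6·0.02 = 0.012000
Denominator P(spike | minor quake): 0.33·0.98 + 0.6·0.02 = 0.335400
Posterior = 0.012000 / 0.335400 ≈ 0.0358
— minor quake explains away the evidence for nearby quarry blast.

Pr[nearby quarry blast | spike] ≈ 0.0628; Pr[nearby quarry blast | spike, minor quake] ≈ 0.0358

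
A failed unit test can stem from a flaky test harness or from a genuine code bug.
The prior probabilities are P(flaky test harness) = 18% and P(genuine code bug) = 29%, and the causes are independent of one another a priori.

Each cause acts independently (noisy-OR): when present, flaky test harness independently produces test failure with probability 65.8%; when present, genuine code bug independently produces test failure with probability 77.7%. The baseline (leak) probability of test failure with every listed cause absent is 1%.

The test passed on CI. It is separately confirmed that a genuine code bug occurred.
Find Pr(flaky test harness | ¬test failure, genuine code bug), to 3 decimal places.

Under noisy-OR, P(test failure | causes) = 1 − (1−0.01)·∏(1−qᵢ) over the active causes.
Enumerate both values of flaky test harness and weight by the priors:
  P(¬test failure | genuine code bug) = 0.22077×0.82 + 0.075503×0.18
        = 0.181031 + 0.013591 = 0.194622
Keeping only the flaky test harness-present terms gives 0.013591, so
  P(flaky test harness | ¬test failure, genuine code bug) = 0.013591 / 0.194622 ≈ 0.070

Pr(flaky test harness | ¬test failure, genuine code bug) ≈ 0.070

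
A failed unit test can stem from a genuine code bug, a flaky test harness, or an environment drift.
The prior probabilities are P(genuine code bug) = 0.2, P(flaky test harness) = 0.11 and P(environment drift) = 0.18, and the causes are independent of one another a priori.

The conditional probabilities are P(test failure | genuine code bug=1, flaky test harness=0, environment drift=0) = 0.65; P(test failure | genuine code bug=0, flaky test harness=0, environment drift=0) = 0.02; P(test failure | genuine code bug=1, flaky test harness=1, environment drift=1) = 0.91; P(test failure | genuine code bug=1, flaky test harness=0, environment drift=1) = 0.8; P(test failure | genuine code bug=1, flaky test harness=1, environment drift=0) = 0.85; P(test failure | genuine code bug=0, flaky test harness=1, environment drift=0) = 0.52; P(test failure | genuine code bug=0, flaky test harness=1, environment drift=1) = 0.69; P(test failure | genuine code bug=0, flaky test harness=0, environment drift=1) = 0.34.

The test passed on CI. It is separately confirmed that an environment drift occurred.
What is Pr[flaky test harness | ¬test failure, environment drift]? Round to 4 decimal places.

P(¬test failure | environment drift) = 0.66×0.8×0.89 + 0.31×0.8×0.11 + 0.2×0.2×0.89 + 0.09×0.2×0.11 = 0.469920 + 0.027280 + 0.035600 + 0.001980 = 0.534780
Restricting to configurations with flaky test harness present: 0.027280 + 0.001980 = 0.029260.
Hence the posterior is 0.029260/0.534780 ≈ 0.0547.

Pr[flaky test harness | ¬test failure, environment drift] ≈ 0.0547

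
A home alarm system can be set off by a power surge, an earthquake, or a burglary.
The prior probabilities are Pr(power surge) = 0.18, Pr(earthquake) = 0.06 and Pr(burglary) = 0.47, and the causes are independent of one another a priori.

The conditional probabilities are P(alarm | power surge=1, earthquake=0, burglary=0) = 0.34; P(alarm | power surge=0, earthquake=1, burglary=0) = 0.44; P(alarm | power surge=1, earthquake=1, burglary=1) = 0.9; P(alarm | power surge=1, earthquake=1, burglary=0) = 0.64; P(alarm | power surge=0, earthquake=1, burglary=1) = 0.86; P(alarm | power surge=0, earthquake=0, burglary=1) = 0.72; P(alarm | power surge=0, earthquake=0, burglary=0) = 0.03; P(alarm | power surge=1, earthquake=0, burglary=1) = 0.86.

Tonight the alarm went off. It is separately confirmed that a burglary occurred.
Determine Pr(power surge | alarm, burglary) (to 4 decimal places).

Pr(power surge | alarm, burglary) ≈ 0.2063

For the numerator, keep only power surge=true terms: 0.145512 + 0.009720 = 0.155232
Normalizer over all consistent configurations: 0.72*0.82*0.94 + 0.86*0.82*0.06 + 0.86*0.18*0.94 + 0.9*0.18*0.06 = 0.752520
Posterior = 0.155232 / 0.752520 ≈ 0.2063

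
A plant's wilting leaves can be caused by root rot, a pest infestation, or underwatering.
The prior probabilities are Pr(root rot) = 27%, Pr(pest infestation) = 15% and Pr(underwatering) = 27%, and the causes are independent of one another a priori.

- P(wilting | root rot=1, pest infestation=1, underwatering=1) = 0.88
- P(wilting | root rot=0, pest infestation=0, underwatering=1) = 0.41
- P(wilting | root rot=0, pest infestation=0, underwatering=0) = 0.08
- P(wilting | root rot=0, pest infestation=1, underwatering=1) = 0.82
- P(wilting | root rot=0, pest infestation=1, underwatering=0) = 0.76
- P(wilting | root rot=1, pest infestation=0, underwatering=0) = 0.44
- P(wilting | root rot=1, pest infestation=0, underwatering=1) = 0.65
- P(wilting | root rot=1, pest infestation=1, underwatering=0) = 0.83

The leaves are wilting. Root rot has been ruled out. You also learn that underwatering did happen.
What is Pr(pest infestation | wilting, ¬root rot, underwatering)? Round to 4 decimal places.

Pr(pest infestation | wilting, ¬root rot, underwatering) ≈ 0.2609

P(wilting | ¬root rot, underwatering) = 0.41·0.85 + 0.82·0.15 = 0.348500 + 0.123000 = 0.471500
Of this, 0.123000 comes from 0.82·0.15 (the pest infestation=true cases).
P(pest infestation | wilting, ¬root rot, underwatering) = 0.123000 / 0.471500 ≈ 0.2609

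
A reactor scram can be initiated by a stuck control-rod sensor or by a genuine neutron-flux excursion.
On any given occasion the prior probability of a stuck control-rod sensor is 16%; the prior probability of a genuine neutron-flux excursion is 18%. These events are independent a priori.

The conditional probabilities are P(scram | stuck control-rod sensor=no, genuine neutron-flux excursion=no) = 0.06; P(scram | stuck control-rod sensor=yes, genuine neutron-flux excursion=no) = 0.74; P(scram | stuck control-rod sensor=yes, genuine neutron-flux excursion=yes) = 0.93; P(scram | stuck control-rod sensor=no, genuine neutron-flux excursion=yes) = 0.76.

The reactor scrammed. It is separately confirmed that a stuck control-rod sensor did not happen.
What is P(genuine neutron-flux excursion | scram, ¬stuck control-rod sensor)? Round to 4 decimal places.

P(genuine neutron-flux excursion | scram, ¬stuck control-rod sensor) ≈ 0.7355

Enumerate both values of genuine neutron-flux excursion and weight by the priors:
  P(scram | ¬stuck control-rod sensor) = 0.06×0.82 + 0.76×0.18
        = 0.049200 + 0.136800 = 0.186000
Configurations with genuine neutron-flux excursion contribute 0.136800, so
  P(genuine neutron-flux excursion | scram, ¬stuck control-rod sensor) = 0.136800 / 0.186000 ≈ 0.7355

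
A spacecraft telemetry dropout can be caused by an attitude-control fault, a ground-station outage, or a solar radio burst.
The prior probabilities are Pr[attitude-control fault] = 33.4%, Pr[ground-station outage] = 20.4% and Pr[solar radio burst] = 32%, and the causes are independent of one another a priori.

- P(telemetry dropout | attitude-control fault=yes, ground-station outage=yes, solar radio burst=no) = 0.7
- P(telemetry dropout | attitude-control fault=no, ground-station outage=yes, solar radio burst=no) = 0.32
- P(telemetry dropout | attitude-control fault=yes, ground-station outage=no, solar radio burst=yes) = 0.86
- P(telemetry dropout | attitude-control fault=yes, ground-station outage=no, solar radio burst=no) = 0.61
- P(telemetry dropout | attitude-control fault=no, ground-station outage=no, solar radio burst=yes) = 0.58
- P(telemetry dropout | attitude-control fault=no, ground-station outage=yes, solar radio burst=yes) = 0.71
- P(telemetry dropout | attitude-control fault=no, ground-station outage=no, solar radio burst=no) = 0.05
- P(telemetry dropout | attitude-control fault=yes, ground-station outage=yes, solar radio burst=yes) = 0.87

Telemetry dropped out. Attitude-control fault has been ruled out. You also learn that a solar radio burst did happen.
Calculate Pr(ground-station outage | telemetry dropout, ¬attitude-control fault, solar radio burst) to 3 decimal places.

Sum P(telemetry dropout|·) weighted by the priors over both values of ground-station outage:
  P(telemetry dropout | ¬attitude-control fault, solar radio burst) = 0.58*0.796 + 0.71*0.204
        = 0.461680 + 0.144840 = 0.606520
The terms with ground-station outage present sum to 0.144840, so
  P(ground-station outage | telemetry dropout, ¬attitude-control fault, solar radio burst) = 0.144840 / 0.606520 ≈ 0.239

Pr(ground-station outage | telemetry dropout, ¬attitude-control fault, solar radio burst) ≈ 0.239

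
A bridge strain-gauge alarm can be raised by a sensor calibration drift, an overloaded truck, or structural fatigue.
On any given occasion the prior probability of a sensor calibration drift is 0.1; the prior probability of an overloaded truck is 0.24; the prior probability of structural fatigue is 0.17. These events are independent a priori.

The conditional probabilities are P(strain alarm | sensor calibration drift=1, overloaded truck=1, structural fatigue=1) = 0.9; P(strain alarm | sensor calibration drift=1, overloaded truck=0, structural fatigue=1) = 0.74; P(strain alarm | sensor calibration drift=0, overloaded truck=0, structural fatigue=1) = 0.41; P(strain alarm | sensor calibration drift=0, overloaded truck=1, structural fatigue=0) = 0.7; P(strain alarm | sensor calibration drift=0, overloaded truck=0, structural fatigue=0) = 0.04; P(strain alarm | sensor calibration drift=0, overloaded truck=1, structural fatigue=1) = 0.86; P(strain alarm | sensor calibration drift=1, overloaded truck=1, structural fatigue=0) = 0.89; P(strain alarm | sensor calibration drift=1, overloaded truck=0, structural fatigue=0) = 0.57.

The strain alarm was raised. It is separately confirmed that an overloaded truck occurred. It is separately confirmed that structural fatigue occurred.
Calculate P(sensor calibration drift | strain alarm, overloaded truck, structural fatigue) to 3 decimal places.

P(sensor calibration drift | strain alarm, overloaded truck, structural fatigue) ≈ 0.104

P(strain alarm | overloaded truck, structural fatigue) = 0.86*0.9 + 0.9*0.1 = 0.774000 + 0.090000 = 0.864000
Restricting to configurations with sensor calibration drift present: 0.9*0.1 = 0.090000.
Hence the posterior is 0.090000/0.864000 ≈ 0.104.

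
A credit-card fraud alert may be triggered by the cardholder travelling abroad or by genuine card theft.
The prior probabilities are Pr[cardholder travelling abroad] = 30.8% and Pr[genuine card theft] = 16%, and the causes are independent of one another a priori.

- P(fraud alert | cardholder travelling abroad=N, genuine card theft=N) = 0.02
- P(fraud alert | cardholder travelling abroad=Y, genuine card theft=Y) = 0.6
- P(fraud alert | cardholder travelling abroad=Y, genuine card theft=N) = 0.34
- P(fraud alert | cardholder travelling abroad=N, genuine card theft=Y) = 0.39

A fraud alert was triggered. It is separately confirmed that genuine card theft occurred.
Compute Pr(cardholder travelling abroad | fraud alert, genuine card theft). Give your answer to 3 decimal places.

Weight on cardholder travelling abroad=true, given the evidence: 0.6×0.308 = 0.184800
Denominator P(fraud alert | genuine card theft): 0.39×0.692 + 0.6×0.308 = 0.454680
Posterior = 0.184800 / 0.454680 ≈ 0.406

Pr(cardholder travelling abroad | fraud alert, genuine card theft) ≈ 0.406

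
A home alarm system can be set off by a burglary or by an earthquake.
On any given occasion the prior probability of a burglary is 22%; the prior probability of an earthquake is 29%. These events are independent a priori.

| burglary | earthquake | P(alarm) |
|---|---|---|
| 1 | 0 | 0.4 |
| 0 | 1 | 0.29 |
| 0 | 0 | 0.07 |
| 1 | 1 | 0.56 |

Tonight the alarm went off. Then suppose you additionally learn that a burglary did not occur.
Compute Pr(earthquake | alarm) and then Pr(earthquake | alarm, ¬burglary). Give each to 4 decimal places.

Pr(earthquake | alarm) ≈ 0.5002; Pr(earthquake | alarm, ¬burglary) ≈ 0.6286

P(alarm) = 0.07×0.78×0.71 + 0.29×0.78×0.29 + 0.4×0.22×0.71 + 0.56×0.22×0.29 = 0.038766 + 0.065598 + 0.062480 + 0.035728 = 0.202572
Restricting to configurations with earthquake present: 0.065598 + 0.035728 = 0.101326.
P(earthquake | alarm) = 0.101326 / 0.202572 ≈ 0.5002

Now also conditioning on burglary≠true:
P(alarm | ¬burglary) = 0.07*0.71 + 0.29*0.29 = 0.049700 + 0.084100 = 0.133800
Restricting to configurations with earthquake present: 0.29*0.29 = 0.084100.
P(earthquake | alarm, ¬burglary) = 0.084100 / 0.133800 ≈ 0.6286
With burglary excluded, earthquake must carry more of the explanatory weight for the alarm.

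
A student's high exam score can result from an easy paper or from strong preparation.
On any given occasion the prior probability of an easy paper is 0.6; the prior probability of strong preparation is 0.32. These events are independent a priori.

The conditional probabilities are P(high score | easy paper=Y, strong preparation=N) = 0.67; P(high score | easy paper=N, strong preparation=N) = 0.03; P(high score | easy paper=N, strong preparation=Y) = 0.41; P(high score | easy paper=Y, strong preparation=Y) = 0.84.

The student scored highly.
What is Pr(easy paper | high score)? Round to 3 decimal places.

Sum P(high score|·) weighted by the priors over the 4 (easy paper, strong preparation) configurations:
  P(high score) = 0.03·0.4·0.68 + 0.41·0.4·0.32 + 0.67·0.6·0.68 + 0.84·0.6·0.32
        = 0.008160 + 0.052480 + 0.273360 + 0.161280 = 0.495280
The terms with easy paper present sum to 0.434640, so
  P(easy paper | high score) = 0.434640 / 0.495280 ≈ 0.878

Pr(easy paper | high score) ≈ 0.878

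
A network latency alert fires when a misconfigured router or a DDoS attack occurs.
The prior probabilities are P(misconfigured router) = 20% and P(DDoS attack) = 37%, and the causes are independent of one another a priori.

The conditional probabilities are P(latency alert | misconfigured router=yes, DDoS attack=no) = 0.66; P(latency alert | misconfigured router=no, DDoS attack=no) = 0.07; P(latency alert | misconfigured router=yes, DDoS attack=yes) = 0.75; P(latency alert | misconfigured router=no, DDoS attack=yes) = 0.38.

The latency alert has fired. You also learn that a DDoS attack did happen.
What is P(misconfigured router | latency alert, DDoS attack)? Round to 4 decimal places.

P(misconfigured router | latency alert, DDoS attack) ≈ 0.3304

P(latency alert | DDoS attack) = 0.38×0.8 + 0.75×0.2 = 0.304000 + 0.150000 = 0.454000
Of this, 0.150000 comes from 0.75×0.2 (the misconfigured router=true cases).
So P(misconfigured router | latency alert, DDoS attack) = 0.150000/0.454000 ≈ 0.3304.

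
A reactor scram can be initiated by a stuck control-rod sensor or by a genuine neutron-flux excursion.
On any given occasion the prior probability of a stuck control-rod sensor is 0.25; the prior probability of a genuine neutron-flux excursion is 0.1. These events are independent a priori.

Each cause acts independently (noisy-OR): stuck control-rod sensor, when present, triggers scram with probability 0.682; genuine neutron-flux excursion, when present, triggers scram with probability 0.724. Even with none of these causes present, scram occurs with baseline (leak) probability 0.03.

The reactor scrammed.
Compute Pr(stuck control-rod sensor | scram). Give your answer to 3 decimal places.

Under noisy-OR, P(scram | causes) = 1 − (1−0.03)·∏(1−qᵢ) over the active causes.
Numerator (weight on configurations with stuck control-rod sensor): 0.155597 + 0.022872 = 0.178469
Denominator P(scram): 0.03*0.75*0.9 + 0.73228*0.75*0.1 + 0.69154*0.25*0.9 + 0.914865*0.25*0.1 = 0.253640
Posterior = 0.178469 / 0.253640 ≈ 0.704

Pr(stuck control-rod sensor | scram) ≈ 0.704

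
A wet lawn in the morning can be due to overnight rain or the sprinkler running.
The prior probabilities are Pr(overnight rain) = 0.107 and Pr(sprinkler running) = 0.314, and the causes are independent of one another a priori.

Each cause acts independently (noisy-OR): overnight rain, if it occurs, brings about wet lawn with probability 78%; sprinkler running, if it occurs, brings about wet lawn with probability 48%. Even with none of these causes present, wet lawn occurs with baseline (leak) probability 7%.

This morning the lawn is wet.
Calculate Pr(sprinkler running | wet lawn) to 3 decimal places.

Under noisy-OR, P(wet lawn | causes) = 1 − (1−0.07)·∏(1−qᵢ) over the active causes.
For the numerator, keep only sprinkler running=true terms: 0.144800 + 0.030023 = 0.174823
The normalizing constant is 0.07×0.893×0.686 + 0.5164×0.893×0.314 + 0.7954×0.107×0.686 + 0.893608×0.107×0.314 = 0.276089
P(sprinkler running | wet lawn) = 0.174823/0.276089 ≈ 0.633

Pr(sprinkler running | wet lawn) ≈ 0.633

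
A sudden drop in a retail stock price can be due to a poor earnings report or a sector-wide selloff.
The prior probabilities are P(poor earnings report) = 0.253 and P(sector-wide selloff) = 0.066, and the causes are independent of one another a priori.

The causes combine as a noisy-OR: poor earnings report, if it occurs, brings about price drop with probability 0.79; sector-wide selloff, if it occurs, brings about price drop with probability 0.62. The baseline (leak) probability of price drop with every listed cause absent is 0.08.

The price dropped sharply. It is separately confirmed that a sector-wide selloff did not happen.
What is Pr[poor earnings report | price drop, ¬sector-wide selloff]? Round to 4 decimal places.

Under noisy-OR, P(price drop | causes) = 1 − (1−0.08)·∏(1−qᵢ) over the active causes.
Weight on poor earnings report=true, given the evidence: 0.8068×0.253 = 0.204120
Denominator P(price drop | ¬sector-wide selloff): 0.08×0.747 + 0.8068×0.253 = 0.263880
Posterior = 0.204120 / 0.263880 ≈ 0.7735

Pr[poor earnings report | price drop, ¬sector-wide selloff] ≈ 0.7735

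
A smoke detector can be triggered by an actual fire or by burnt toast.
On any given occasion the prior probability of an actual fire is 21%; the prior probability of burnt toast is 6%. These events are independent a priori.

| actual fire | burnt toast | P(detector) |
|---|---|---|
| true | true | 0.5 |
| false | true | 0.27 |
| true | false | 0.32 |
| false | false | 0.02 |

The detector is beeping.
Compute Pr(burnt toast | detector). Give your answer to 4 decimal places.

Numerator (weight on configurations with burnt toast): 0.012798 + 0.006300 = 0.019098
Denominator P(detector): 0.02*0.79*0.94 + 0.27*0.79*0.06 + 0.32*0.21*0.94 + 0.5*0.21*0.06 = 0.097118
P(burnt toast | detector) = 0.019098/0.097118 ≈ 0.1966

Pr(burnt toast | detector) ≈ 0.1966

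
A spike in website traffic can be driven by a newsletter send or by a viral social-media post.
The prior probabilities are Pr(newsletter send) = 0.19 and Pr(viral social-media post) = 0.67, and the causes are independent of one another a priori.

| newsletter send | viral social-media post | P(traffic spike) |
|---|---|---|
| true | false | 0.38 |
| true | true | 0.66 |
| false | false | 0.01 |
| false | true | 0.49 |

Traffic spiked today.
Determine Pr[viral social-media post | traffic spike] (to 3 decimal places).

Pr[viral social-media post | traffic spike] ≈ 0.930

P(traffic spike) = 0.01*0.81*0.33 + 0.49*0.81*0.67 + 0.38*0.19*0.33 + 0.66*0.19*0.67 = 0.002673 + 0.265923 + 0.023826 + 0.084018 = 0.376440
The viral social-media post-present share is 0.265923 + 0.084018 = 0.349941.
So P(viral social-media post | traffic spike) = 0.349941/0.376440 ≈ 0.930.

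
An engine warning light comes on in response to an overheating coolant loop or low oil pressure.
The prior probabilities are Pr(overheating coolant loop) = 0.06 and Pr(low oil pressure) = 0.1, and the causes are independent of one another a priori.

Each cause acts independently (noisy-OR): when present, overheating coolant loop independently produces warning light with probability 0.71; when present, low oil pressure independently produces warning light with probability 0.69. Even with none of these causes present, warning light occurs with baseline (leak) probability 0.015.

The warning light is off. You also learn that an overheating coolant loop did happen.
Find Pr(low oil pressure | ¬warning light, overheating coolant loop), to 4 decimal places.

Under noisy-OR, P(warning light | causes) = 1 − (1−0.015)·∏(1−qᵢ) over the active causes.
Numerator (weight on configurations with low oil pressure): 0.088552·0.1 = 0.008855
The normalizing constant is 0.28565·0.9 + 0.088552·0.1 = 0.265940
Posterior = 0.008855 / 0.265940 ≈ 0.0333

Pr(low oil pressure | ¬warning light, overheating coolant loop) ≈ 0.0333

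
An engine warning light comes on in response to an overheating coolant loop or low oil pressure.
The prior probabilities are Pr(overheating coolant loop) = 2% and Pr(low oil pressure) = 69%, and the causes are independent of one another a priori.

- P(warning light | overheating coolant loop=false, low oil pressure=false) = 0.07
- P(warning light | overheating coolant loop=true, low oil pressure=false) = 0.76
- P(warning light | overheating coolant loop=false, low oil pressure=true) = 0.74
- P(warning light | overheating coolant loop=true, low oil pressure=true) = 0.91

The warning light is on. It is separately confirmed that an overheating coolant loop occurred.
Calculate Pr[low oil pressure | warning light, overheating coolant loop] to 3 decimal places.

Pr[low oil pressure | warning light, overheating coolant loop] ≈ 0.727

P(warning light | overheating coolant loop) = 0.76*0.31 + 0.91*0.69 = 0.235600 + 0.627900 = 0.863500
The low oil pressure-present share is 0.91*0.69 = 0.627900.
Hence the posterior is 0.627900/0.863500 ≈ 0.727.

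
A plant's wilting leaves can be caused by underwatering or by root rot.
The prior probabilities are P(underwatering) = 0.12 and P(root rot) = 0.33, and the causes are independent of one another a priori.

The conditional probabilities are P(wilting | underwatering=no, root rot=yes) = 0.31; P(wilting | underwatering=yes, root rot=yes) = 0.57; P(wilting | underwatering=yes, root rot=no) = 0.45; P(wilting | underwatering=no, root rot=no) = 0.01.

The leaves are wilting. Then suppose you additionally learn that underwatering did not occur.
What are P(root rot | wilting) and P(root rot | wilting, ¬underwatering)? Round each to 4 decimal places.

P(root rot | wilting) ≈ 0.7280; P(root rot | wilting, ¬underwatering) ≈ 0.9385

P(wilting) = 0.01×0.88×0.67 + 0.31×0.88×0.33 + 0.45×0.12×0.67 + 0.57×0.12×0.33 = 0.005896 + 0.090024 + 0.036180 + 0.022572 = 0.154672
Of this, 0.112596 comes from 0.090024 + 0.022572 (the root rot=true cases).
P(root rot | wilting) = 0.112596 / 0.154672 ≈ 0.7280

With the extra evidence:
Sum P(wilting|·) weighted by the priors over both values of root rot:
  P(wilting | ¬underwatering) = 0.01*0.67 + 0.31*0.33
        = 0.006700 + 0.102300 = 0.109000
The terms with root rot present sum to 0.102300, so
  P(root rot | wilting, ¬underwatering) = 0.102300 / 0.109000 ≈ 0.9385
Ruling out underwatering raises the posterior on root rot — the flip side of explaining away.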